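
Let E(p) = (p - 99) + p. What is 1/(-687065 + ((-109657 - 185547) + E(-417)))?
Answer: -1/983202 ≈ -1.0171e-6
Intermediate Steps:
E(p) = -99 + 2*p (E(p) = (-99 + p) + p = -99 + 2*p)
1/(-687065 + ((-109657 - 185547) + E(-417))) = 1/(-687065 + ((-109657 - 185547) + (-99 + 2*(-417)))) = 1/(-687065 + (-295204 + (-99 - 834))) = 1/(-687065 + (-295204 - 933)) = 1/(-687065 - 296137) = 1/(-983202) = -1/983202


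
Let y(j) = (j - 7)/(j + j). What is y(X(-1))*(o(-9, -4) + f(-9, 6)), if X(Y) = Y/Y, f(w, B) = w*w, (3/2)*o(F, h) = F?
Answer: -225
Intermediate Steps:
o(F, h) = 2*F/3
f(w, B) = w**2
X(Y) = 1
y(j) = (-7 + j)/(2*j) (y(j) = (-7 + j)/((2*j)) = (-7 + j)*(1/(2*j)) = (-7 + j)/(2*j))
y(X(-1))*(o(-9, -4) + f(-9, 6)) = ((1/2)*(-7 + 1)/1)*((2/3)*(-9) + (-9)**2) = ((1/2)*1*(-6))*(-6 + 81) = -3*75 = -225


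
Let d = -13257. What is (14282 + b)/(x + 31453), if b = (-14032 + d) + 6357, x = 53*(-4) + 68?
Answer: -6650/31309 ≈ -0.21240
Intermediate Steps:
x = -144 (x = -212 + 68 = -144)
b = -20932 (b = (-14032 - 13257) + 6357 = -27289 + 6357 = -20932)
(14282 + b)/(x + 31453) = (14282 - 20932)/(-144 + 31453) = -6650/31309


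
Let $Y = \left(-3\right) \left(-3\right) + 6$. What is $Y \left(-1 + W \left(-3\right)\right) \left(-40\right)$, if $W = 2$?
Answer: $4200$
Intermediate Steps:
$Y = 15$ ($Y = 9 + 6 = 15$)
$Y \left(-1 + W \left(-3\right)\right) \left(-40\right) = 15 \left(-1 + 2 \left(-3\right)\right) \left(-40\right) = 15 \left(-1 - 6\right) \left(-40\right) = 15 \left(-7\right) \left(-40\right) = \left(-105\right) \left(-40\right) = 4200$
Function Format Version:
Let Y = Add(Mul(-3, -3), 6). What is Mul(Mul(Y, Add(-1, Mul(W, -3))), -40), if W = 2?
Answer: 4200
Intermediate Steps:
Y = 15 (Y = Add(9, 6) = 15)
Mul(Mul(Y, Add(-1, Mul(W, -3))), -40) = Mul(Mul(15, Add(-1, Mul(2, -3))), -40) = Mul(Mul(15, Add(-1, -6)), -40) = Mul(Mul(15, -7), -40) = Mul(-105, -40) = 4200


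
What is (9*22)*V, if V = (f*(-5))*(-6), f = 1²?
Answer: 5940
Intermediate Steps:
f = 1
V = 30 (V = (1*(-5))*(-6) = -5*(-6) = 30)
(9*22)*V = (9*22)*30 = 198*30 = 5940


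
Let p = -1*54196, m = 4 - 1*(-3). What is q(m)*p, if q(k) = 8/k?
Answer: -433568/7 ≈ -61938.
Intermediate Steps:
m = 7 (m = 4 + 3 = 7)
p = -54196
q(m)*p = (8/7)*(-54196) = -433568/7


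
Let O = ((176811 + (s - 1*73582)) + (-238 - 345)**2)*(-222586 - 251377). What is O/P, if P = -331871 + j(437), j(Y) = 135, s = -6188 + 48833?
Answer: 230233688769/331736 ≈ 6.9403e+5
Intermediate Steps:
s = 42645
P = -331736 (P = -331871 + 135 = -331736)
O = -230233688769 (O = ((176811 + (42645 - 1*73582)) + (-238 - 345)**2)*(-222586 - 251377) = ((176811 + (42645 - 73582)) + (-583)**2)*(-473963) = ((176811 - 30937) + 339889)*(-473963) = (145874 + 339889)*(-473963) = 485763*(-473963) = -230233688769)
O/P = -230233688769/(-331736) = -230233688769*(-1/331736) = 230233688769/331736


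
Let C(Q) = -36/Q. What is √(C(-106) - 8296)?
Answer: I*√23302510/53 ≈ 91.081*I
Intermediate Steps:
√(C(-106) - 8296) = √(-36/(-106) - 8296) = √(-36*(-1/106) - 8296) = √(18/53 - 8296) = √(-439670/53) = I*√23302510/53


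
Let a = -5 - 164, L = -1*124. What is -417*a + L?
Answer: 70349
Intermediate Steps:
L = -124
a = -169
-417*a + L = -417*(-169) - 124 = 70473 - 124 = 70349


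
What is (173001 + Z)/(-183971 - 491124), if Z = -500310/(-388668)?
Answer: -11206742163/43731303910 ≈ -0.25626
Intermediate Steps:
Z = 83385/64778 (Z = -500310*(-1/388668) = 83385/64778 ≈ 1.2872)
(173001 + Z)/(-183971 - 491124) = (173001 + 83385/64778)/(-183971 - 491124) = (11206742163/64778)/(-675095) = (11206742163/64778)*(-1/675095) = -11206742163/43731303910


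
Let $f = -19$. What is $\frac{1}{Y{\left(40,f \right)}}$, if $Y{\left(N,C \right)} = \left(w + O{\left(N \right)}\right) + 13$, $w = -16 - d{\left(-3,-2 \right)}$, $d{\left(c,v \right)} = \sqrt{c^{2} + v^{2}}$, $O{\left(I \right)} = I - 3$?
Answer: $\frac{34}{1143} + \frac{\sqrt{13}}{1143} \approx 0.032901$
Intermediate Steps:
$O{\left(I \right)} = -3 + I$ ($O{\left(I \right)} = I - 3 = -3 + I$)
$w = -16 - \sqrt{13}$ ($w = -16 - \sqrt{\left(-3\right)^{2} + \left(-2\right)^{2}} = -16 - \sqrt{9 + 4} = -16 - \sqrt{13} \approx -19.606$)
$Y{\left(N,C \right)} = -6 + N - \sqrt{13}$ ($Y{\left(N,C \right)} = \left(\left(-16 - \sqrt{13}\right) + \left(-3 + N\right)\right) + 13 = \left(-19 + N - \sqrt{13}\right) + 13 = -6 + N - \sqrt{13}$)
$\frac{1}{Y{\left(40,f \right)}} = \frac{1}{-6 + 40 - \sqrt{13}} = \frac{1}{34 - \sqrt{13}}$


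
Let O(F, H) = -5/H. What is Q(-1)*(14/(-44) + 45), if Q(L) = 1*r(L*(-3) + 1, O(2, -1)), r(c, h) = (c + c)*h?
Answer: 19660/11 ≈ 1787.3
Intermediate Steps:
r(c, h) = 2*c*h (r(c, h) = (2*c)*h = 2*c*h)
Q(L) = 10 - 30*L (Q(L) = 1*(2*(L*(-3) + 1)*(-5/(-1))) = 1*(2*(-3*L + 1)*(-5*(-1))) = 1*(2*(1 - 3*L)*5) = 1*(10 - 30*L) = 10 - 30*L)
Q(-1)*(14/(-44) + 45) = (10 - 30*(-1))*(14/(-44) + 45) = (10 + 30)*(14*(-1/44) + 45) = 40*(-7/22 + 45) = 40*(983/22) = 19660/11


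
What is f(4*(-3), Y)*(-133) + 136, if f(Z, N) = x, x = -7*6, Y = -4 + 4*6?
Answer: 5722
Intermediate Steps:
Y = 20 (Y = -4 + 24 = 20)
x = -42
f(Z, N) = -42
f(4*(-3), Y)*(-133) + 136 = -42*(-133) + 136 = 5586 + 136 = 5722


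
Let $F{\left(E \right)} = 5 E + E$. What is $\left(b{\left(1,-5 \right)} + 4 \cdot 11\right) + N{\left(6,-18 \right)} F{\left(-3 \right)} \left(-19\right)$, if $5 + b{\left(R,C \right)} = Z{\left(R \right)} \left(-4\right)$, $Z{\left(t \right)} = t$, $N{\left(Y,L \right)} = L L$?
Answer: $110843$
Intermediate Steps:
$N{\left(Y,L \right)} = L^{2}$
$b{\left(R,C \right)} = -5 - 4 R$ ($b{\left(R,C \right)} = -5 + R \left(-4\right) = -5 - 4 R$)
$F{\left(E \right)} = 6 E$
$\left(b{\left(1,-5 \right)} + 4 \cdot 11\right) + N{\left(6,-18 \right)} F{\left(-3 \right)} \left(-19\right) = \left(\left(-5 - 4\right) + 4 \cdot 11\right) + \left(-18\right)^{2} \cdot 6 \left(-3\right) \left(-19\right) = \left(\left(-5 - 4\right) + 44\right) + 324 \left(\left(-18\right) \left(-19\right)\right) = \left(-9 + 44\right) + 324 \cdot 342 = 35 + 110808 = 110843$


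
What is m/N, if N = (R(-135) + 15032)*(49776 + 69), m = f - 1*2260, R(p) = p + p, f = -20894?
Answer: -3859/122635315 ≈ -3.1467e-5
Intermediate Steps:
R(p) = 2*p
m = -23154 (m = -20894 - 1*2260 = -20894 - 2260 = -23154)
N = 735811890 (N = (2*(-135) + 15032)*(49776 + 69) = (-270 + 15032)*49845 = 14762*49845 = 735811890)
m/N = -23154/735811890 = -23154*1/735811890 = -3859/122635315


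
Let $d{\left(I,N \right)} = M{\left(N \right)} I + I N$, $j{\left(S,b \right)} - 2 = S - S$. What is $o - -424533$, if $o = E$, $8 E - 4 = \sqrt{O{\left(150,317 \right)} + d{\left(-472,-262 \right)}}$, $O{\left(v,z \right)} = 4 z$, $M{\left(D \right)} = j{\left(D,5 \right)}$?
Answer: $\frac{849067}{2} + \frac{\sqrt{30997}}{4} \approx 4.2458 \cdot 10^{5}$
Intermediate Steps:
$j{\left(S,b \right)} = 2$ ($j{\left(S,b \right)} = 2 + \left(S - S\right) = 2 + 0 = 2$)
$M{\left(D \right)} = 2$
$d{\left(I,N \right)} = 2 I + I N$
$E = \frac{1}{2} + \frac{\sqrt{30997}}{4}$ ($E = \frac{1}{2} + \frac{\sqrt{4 \cdot 317 - 472 \left(2 - 262\right)}}{8} = \frac{1}{2} + \frac{\sqrt{1268 - -122720}}{8} = \frac{1}{2} + \frac{\sqrt{1268 + 122720}}{8} = \frac{1}{2} + \frac{\sqrt{123988}}{8} = \frac{1}{2} + \frac{2 \sqrt{30997}}{8} = \frac{1}{2} + \frac{\sqrt{30997}}{4} \approx 44.515$)
$o = \frac{1}{2} + \frac{\sqrt{30997}}{4} \approx 44.515$
$o - -424533 = \left(\frac{1}{2} + \frac{\sqrt{30997}}{4}\right) - -424533 = \left(\frac{1}{2} + \frac{\sqrt{30997}}{4}\right) + 424533 = \frac{849067}{2} + \frac{\sqrt{30997}}{4}$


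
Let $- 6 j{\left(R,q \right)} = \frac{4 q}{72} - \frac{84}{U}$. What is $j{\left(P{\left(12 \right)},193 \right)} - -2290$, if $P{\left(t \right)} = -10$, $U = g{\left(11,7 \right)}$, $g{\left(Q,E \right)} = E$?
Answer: $\frac{247343}{108} \approx 2290.2$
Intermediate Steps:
$U = 7$
$j{\left(R,q \right)} = 2 - \frac{q}{108}$ ($j{\left(R,q \right)} = - \frac{\frac{4 q}{72} - \frac{84}{7}}{6} = - \frac{4 q \frac{1}{72} - 12}{6} = - \frac{\frac{q}{18} - 12}{6} = - \frac{-12 + \frac{q}{18}}{6} = 2 - \frac{q}{108}$)
$j{\left(P{\left(12 \right)},193 \right)} - -2290 = \left(2 - \frac{193}{108}\right) - -2290 = \left(2 - \frac{193}{108}\right) + 2290 = \frac{23}{108} + 2290 = \frac{247343}{108}$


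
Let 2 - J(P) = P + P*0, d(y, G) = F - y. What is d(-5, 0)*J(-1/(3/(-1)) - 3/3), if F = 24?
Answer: 232/3 ≈ 77.333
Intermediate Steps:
d(y, G) = 24 - y
J(P) = 2 - P (J(P) = 2 - (P + P*0) = 2 - (P + 0) = 2 - P)
d(-5, 0)*J(-1/(3/(-1)) - 3/3) = (24 - 1*(-5))*(2 - (-1/(3/(-1)) - 3/3)) = (24 + 5)*(2 - (-1/(3*(-1)) - 3*1/3)) = 29*(2 - (-1/(-3) - 1)) = 29*(2 - (-1*(-1/3) - 1)) = 29*(2 - (1/3 - 1)) = 29*(2 - 1*(-2/3)) = 29*(2 + 2/3) = 29*(8/3) = 232/3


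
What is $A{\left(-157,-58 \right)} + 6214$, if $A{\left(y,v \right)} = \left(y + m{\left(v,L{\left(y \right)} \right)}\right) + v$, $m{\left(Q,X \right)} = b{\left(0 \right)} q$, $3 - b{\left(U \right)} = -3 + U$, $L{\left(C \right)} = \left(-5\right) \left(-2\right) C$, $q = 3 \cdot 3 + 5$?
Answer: $6083$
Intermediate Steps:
$q = 14$ ($q = 9 + 5 = 14$)
$L{\left(C \right)} = 10 C$
$b{\left(U \right)} = 6 - U$ ($b{\left(U \right)} = 3 - \left(-3 + U\right) = 6 - U$)
$m{\left(Q,X \right)} = 84$ ($m{\left(Q,X \right)} = \left(6 - 0\right) 14 = \left(6 + 0\right) 14 = 6 \cdot 14 = 84$)
$A{\left(y,v \right)} = 84 + v + y$ ($A{\left(y,v \right)} = \left(y + 84\right) + v = \left(84 + y\right) + v = 84 + v + y$)
$A{\left(-157,-58 \right)} + 6214 = \left(84 - 58 - 157\right) + 6214 = -131 + 6214 = 6083$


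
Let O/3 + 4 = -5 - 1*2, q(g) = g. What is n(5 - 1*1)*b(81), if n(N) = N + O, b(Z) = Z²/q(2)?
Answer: -190269/2 ≈ -95135.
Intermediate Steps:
O = -33 (O = -12 + 3*(-5 - 1*2) = -12 + 3*(-5 - 2) = -12 + 3*(-7) = -12 - 21 = -33)
b(Z) = Z²/2
n(N) = -33 + N (n(N) = N - 33 = -33 + N)
n(5 - 1*1)*b(81) = (-33 + (5 - 1*1))*((½)*81²) = (-33 + (5 - 1))*((½)*6561) = (-33 + 4)*(6561/2) = -29*6561/2 = -190269/2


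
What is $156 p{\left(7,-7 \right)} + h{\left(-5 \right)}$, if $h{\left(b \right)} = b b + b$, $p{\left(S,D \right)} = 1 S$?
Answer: $1112$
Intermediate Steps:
$p{\left(S,D \right)} = S$
$h{\left(b \right)} = b + b^{2}$ ($h{\left(b \right)} = b^{2} + b = b + b^{2}$)
$156 p{\left(7,-7 \right)} + h{\left(-5 \right)} = 156 \cdot 7 - 5 \left(1 - 5\right) = 1092 - -20 = 1092 + 20 = 1112$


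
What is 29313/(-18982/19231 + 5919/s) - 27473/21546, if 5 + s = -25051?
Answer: -101447742202141147/4233367280142 ≈ -23964.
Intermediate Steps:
s = -25056 (s = -5 - 25051 = -25056)
29313/(-18982/19231 + 5919/s) - 27473/21546 = 29313/(-18982/19231 + 5919/(-25056)) - 27473/21546 = 29313/(-18982*1/19231 + 5919*(-1/25056)) - 27473*1/21546 = 29313/(-18982/19231 - 1973/8352) - 27473/21546 = 29313/(-196480427/160617312) - 27473/21546 = 29313*(-160617312/196480427) - 27473/21546 = -4708175266656/196480427 - 27473/21546 = -101447742202141147/4233367280142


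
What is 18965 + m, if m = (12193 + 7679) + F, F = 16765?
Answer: 55602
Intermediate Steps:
m = 36637 (m = (12193 + 7679) + 16765 = 19872 + 16765 = 36637)
18965 + m = 18965 + 36637 = 55602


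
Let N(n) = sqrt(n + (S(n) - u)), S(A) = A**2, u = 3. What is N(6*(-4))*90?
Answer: 270*sqrt(61) ≈ 2108.8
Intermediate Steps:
N(n) = sqrt(-3 + n + n**2) (N(n) = sqrt(n + (n**2 - 1*3)) = sqrt(n + (n**2 - 3)) = sqrt(n + (-3 + n**2)) = sqrt(-3 + n + n**2))
N(6*(-4))*90 = sqrt(-3 + 6*(-4) + (6*(-4))**2)*90 = sqrt(-3 - 24 + (-24)**2)*90 = sqrt(-3 - 24 + 576)*90 = sqrt(549)*90 = (3*sqrt(61))*90 = 270*sqrt(61)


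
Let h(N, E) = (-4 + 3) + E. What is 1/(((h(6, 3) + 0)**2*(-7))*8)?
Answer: -1/224 ≈ -0.0044643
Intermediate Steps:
h(N, E) = -1 + E
1/(((h(6, 3) + 0)**2*(-7))*8) = 1/((((-1 + 3) + 0)**2*(-7))*8) = 1/(((2 + 0)**2*(-7))*8) = 1/((2**2*(-7))*8) = 1/((4*(-7))*8) = 1/(-28*8) = 1/(-224) = -1/224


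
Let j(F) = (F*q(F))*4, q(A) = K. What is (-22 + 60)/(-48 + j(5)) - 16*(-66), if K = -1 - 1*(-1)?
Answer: 25325/24 ≈ 1055.2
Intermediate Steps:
K = 0 (K = -1 + 1 = 0)
q(A) = 0
j(F) = 0 (j(F) = (F*0)*4 = 0*4 = 0)
(-22 + 60)/(-48 + j(5)) - 16*(-66) = (-22 + 60)/(-48 + 0) - 16*(-66) = 38/(-48) + 1056 = 38*(-1/48) + 1056 = -19/24 + 1056 = 25325/24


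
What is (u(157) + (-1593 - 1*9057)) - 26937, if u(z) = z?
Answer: -37430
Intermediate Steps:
(u(157) + (-1593 - 1*9057)) - 26937 = (157 + (-1593 - 1*9057)) - 26937 = (157 + (-1593 - 9057)) - 26937 = (157 - 10650) - 26937 = -10493 - 26937 = -37430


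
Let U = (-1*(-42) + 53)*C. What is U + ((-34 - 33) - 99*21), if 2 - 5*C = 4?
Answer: -2184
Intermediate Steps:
C = -2/5 (C = 2/5 - 1/5*4 = 2/5 - 4/5 = -2/5 ≈ -0.40000)
U = -38 (U = (-1*(-42) + 53)*(-2/5) = (42 + 53)*(-2/5) = 95*(-2/5) = -38)
U + ((-34 - 33) - 99*21) = -38 + ((-34 - 33) - 99*21) = -38 + (-67 - 2079) = -38 - 2146 = -2184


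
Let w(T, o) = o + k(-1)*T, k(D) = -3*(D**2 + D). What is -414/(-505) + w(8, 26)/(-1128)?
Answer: 226931/284820 ≈ 0.79675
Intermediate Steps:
k(D) = -3*D - 3*D**2 (k(D) = -3*(D + D**2) = -3*D - 3*D**2)
w(T, o) = o (w(T, o) = o + (-3*(-1)*(1 - 1))*T = o + (-3*(-1)*0)*T = o + 0*T = o + 0 = o)
-414/(-505) + w(8, 26)/(-1128) = -414/(-505) + 26/(-1128) = -414*(-1/505) + 26*(-1/1128) = 414/505 - 13/564 = 226931/284820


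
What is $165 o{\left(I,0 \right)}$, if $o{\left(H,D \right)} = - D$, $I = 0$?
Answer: $0$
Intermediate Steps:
$165 o{\left(I,0 \right)} = 165 \left(\left(-1\right) 0\right) = 165 \cdot 0 = 0$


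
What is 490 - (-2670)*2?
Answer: 5830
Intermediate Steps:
490 - (-2670)*2 = 490 - 445*(-12) = 490 + 5340 = 5830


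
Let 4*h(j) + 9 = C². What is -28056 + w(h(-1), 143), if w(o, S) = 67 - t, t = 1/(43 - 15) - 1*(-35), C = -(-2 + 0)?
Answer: -784673/28 ≈ -28024.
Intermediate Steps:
C = 2 (C = -1*(-2) = 2)
h(j) = -5/4 (h(j) = -9/4 + (¼)*2² = -9/4 + (¼)*4 = -9/4 + 1 = -5/4)
t = 981/28 (t = 1/28 + 35 = 981/28 ≈ 35.036)
w(o, S) = 895/28 (w(o, S) = 67 - 1*981/28 = 67 - 981/28 = 895/28)
-28056 + w(h(-1), 143) = -28056 + 895/28 = -784673/28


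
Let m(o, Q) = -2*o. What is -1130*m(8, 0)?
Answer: 18080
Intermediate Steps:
-1130*m(8, 0) = -(-2260)*8 = -1130*(-16) = 18080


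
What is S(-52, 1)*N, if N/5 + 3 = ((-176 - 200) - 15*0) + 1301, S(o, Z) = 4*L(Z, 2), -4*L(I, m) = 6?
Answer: -27660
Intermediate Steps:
L(I, m) = -3/2 (L(I, m) = -¼*6 = -3/2)
S(o, Z) = -6 (S(o, Z) = 4*(-3/2) = -6)
N = 4610 (N = -15 + 5*(((-176 - 200) - 15*0) + 1301) = -15 + 5*((-376 + 0) + 1301) = -15 + 5*(-376 + 1301) = -15 + 5*925 = -15 + 4625 = 4610)
S(-52, 1)*N = -6*4610 = -27660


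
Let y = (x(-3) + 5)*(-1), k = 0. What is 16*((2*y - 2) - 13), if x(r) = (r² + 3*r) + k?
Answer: -400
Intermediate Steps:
x(r) = r² + 3*r (x(r) = (r² + 3*r) + 0 = r² + 3*r)
y = -5 (y = (-3*(3 - 3) + 5)*(-1) = (-3*0 + 5)*(-1) = (0 + 5)*(-1) = 5*(-1) = -5)
16*((2*y - 2) - 13) = 16*((2*(-5) - 2) - 13) = 16*((-10 - 2) - 13) = 16*(-12 - 13) = 16*(-25) = -400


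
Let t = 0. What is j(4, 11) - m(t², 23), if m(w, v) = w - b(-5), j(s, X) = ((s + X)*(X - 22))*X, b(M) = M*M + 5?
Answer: -1785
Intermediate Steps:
b(M) = 5 + M² (b(M) = M² + 5 = 5 + M²)
j(s, X) = X*(-22 + X)*(X + s) (j(s, X) = ((X + s)*(-22 + X))*X = ((-22 + X)*(X + s))*X = X*(-22 + X)*(X + s))
m(w, v) = -30 + w (m(w, v) = w - (5 + (-5)²) = w - (5 + 25) = w - 1*30 = w - 30 = -30 + w)
j(4, 11) - m(t², 23) = 11*(11² - 22*11 - 22*4 + 11*4) - (-30 + 0²) = 11*(121 - 242 - 88 + 44) - (-30 + 0) = 11*(-165) - 1*(-30) = -1815 + 30 = -1785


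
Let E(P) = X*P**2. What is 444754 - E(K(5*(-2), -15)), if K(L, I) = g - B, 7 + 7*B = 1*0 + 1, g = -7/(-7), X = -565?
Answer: 21888431/49 ≈ 4.4670e+5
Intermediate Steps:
g = 1 (g = -7*(-1/7) = 1)
B = -6/7 (B = -1 + (1*0 + 1)/7 = -1 + (0 + 1)/7 = -1 + (1/7)*1 = -1 + 1/7 = -6/7 ≈ -0.85714)
K(L, I) = 13/7 (K(L, I) = 1 - 1*(-6/7) = 1 + 6/7 = 13/7)
E(P) = -565*P**2
444754 - E(K(5*(-2), -15)) = 444754 - (-565)*(13/7)**2 = 444754 - (-565)*169/49 = 444754 - 1*(-95485/49) = 444754 + 95485/49 = 21888431/49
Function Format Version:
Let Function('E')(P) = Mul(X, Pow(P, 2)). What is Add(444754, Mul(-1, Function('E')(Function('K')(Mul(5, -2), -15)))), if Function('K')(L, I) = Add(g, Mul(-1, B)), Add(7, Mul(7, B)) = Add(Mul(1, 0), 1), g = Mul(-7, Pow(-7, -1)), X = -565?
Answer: Rational(21888431, 49) ≈ 4.4670e+5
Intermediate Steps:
g = 1 (g = Mul(-7, Rational(-1, 7)) = 1)
B = Rational(-6, 7) (B = Add(-1, Mul(Rational(1, 7), Add(Mul(1, 0), 1))) = Add(-1, Mul(Rational(1, 7), Add(0, 1))) = Add(-1, Mul(Rational(1, 7), 1)) = Add(-1, Rational(1, 7)) = Rational(-6, 7) ≈ -0.85714)
Function('K')(L, I) = Rational(13, 7) (Function('K')(L, I) = Add(1, Mul(-1, Rational(-6, 7))) = Add(1, Rational(6, 7)) = Rational(13, 7))
Function('E')(P) = Mul(-565, Pow(P, 2))
Add(444754, Mul(-1, Function('E')(Function('K')(Mul(5, -2), -15)))) = Add(444754, Mul(-1, Mul(-565, Pow(Rational(13, 7), 2)))) = Add(444754, Mul(-1, Mul(-565, Rational(169, 49)))) = Add(444754, Mul(-1, Rational(-95485, 49))) = Add(444754, Rational(95485, 49)) = Rational(21888431, 49)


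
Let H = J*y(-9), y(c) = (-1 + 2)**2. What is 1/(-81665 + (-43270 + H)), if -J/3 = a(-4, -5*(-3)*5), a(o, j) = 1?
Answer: -1/124938 ≈ -8.0040e-6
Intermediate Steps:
y(c) = 1 (y(c) = 1**2 = 1)
J = -3 (J = -3*1 = -3)
H = -3 (H = -3*1 = -3)
1/(-81665 + (-43270 + H)) = 1/(-81665 + (-43270 - 3)) = 1/(-81665 - 43273) = 1/(-124938) = -1/124938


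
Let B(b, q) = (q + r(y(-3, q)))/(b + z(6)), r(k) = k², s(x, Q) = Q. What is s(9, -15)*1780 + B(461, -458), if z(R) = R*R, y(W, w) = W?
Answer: -13270349/497 ≈ -26701.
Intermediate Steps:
z(R) = R²
B(b, q) = (9 + q)/(36 + b) (B(b, q) = (q + (-3)²)/(b + 6²) = (q + 9)/(b + 36) = (9 + q)/(36 + b))
s(9, -15)*1780 + B(461, -458) = -15*1780 + (9 - 458)/(36 + 461) = -26700 - 449/497 = -13270349/497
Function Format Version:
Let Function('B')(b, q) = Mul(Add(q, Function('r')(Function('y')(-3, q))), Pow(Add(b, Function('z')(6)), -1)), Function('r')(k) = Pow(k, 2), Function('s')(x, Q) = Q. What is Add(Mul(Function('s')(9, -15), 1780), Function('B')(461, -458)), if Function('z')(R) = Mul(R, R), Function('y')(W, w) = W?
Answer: Rational(-13270349, 497) ≈ -26701.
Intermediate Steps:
Function('z')(R) = Pow(R, 2)
Function('B')(b, q) = Mul(Pow(Add(36, b), -1), Add(9, q)) (Function('B')(b, q) = Mul(Add(q, Pow(-3, 2)), Pow(Add(b, Pow(6, 2)), -1)) = Mul(Add(q, 9), Pow(Add(b, 36), -1)) = Mul(Add(9, q), Pow(Add(36, b), -1)) = Mul(Pow(Add(36, b), -1), Add(9, q)))
Add(Mul(Function('s')(9, -15), 1780), Function('B')(461, -458)) = Add(Mul(-15, 1780), Mul(Pow(Add(36, 461), -1), Add(9, -458))) = Add(-26700, Mul(Pow(497, -1), -449)) = Add(-26700, Mul(Rational(1, 497), -449)) = Add(-26700, Rational(-449, 497)) = Rational(-13270349, 497)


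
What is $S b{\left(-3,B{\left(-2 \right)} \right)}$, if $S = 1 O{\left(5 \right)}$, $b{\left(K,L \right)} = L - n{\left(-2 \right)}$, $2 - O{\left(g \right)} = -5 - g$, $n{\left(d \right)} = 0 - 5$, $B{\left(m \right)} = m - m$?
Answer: $60$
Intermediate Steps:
$B{\left(m \right)} = 0$
$n{\left(d \right)} = -5$ ($n{\left(d \right)} = 0 - 5 = -5$)
$O{\left(g \right)} = 7 + g$ ($O{\left(g \right)} = 2 - \left(-5 - g\right) = 2 + \left(5 + g\right) = 7 + g$)
$b{\left(K,L \right)} = 5 + L$ ($b{\left(K,L \right)} = L - -5 = L + 5 = 5 + L$)
$S = 12$ ($S = 1 \left(7 + 5\right) = 1 \cdot 12 = 12$)
$S b{\left(-3,B{\left(-2 \right)} \right)} = 12 \left(5 + 0\right) = 12 \cdot 5 = 60$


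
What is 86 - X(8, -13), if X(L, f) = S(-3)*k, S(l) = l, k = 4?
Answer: 98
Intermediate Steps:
X(L, f) = -12 (X(L, f) = -3*4 = -12)
86 - X(8, -13) = 86 - 1*(-12) = 86 + 12 = 98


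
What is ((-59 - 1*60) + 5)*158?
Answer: -18012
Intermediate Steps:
((-59 - 1*60) + 5)*158 = ((-59 - 60) + 5)*158 = (-119 + 5)*158 = -114*158 = -18012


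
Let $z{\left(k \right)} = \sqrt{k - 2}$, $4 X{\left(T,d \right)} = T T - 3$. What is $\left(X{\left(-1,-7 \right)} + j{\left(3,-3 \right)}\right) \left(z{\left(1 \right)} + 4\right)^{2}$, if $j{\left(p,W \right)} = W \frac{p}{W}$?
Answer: $\frac{75}{2} + 20 i \approx 37.5 + 20.0 i$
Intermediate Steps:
$j{\left(p,W \right)} = p$
$X{\left(T,d \right)} = - \frac{3}{4} + \frac{T^{2}}{4}$ ($X{\left(T,d \right)} = \frac{T T - 3}{4} = \frac{T^{2} - 3}{4} = \frac{-3 + T^{2}}{4} = - \frac{3}{4} + \frac{T^{2}}{4}$)
$z{\left(k \right)} = \sqrt{-2 + k}$
$\left(X{\left(-1,-7 \right)} + j{\left(3,-3 \right)}\right) \left(z{\left(1 \right)} + 4\right)^{2} = \left(\left(- \frac{3}{4} + \frac{\left(-1\right)^{2}}{4}\right) + 3\right) \left(\sqrt{-2 + 1} + 4\right)^{2} = \left(\left(- \frac{3}{4} + \frac{1}{4} \cdot 1\right) + 3\right) \left(\sqrt{-1} + 4\right)^{2} = \left(\left(- \frac{3}{4} + \frac{1}{4}\right) + 3\right) \left(i + 4\right)^{2} = \left(- \frac{1}{2} + 3\right) \left(4 + i\right)^{2} = \frac{5 \left(4 + i\right)^{2}}{2}$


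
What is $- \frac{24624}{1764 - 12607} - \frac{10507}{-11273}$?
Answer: $\frac{391513753}{122233139} \approx 3.203$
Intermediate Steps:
$- \frac{24624}{1764 - 12607} - \frac{10507}{-11273} = - \frac{24624}{-10843} - - \frac{10507}{11273} = \left(-24624\right) \left(- \frac{1}{10843}\right) + \frac{10507}{11273} = \frac{24624}{10843} + \frac{10507}{11273} = \frac{391513753}{122233139}$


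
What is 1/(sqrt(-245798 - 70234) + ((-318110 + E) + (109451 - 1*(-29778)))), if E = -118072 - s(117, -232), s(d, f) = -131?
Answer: -148411/44051807858 - 2*I*sqrt(4938)/22025903929 ≈ -3.369e-6 - 6.3808e-9*I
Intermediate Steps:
E = -117941 (E = -118072 - 1*(-131) = -118072 + 131 = -117941)
1/(sqrt(-245798 - 70234) + ((-318110 + E) + (109451 - 1*(-29778)))) = 1/(sqrt(-245798 - 70234) + ((-318110 - 117941) + (109451 - 1*(-29778)))) = 1/(sqrt(-316032) + (-436051 + (109451 + 29778))) = 1/(8*I*sqrt(4938) + (-436051 + 139229)) = 1/(8*I*sqrt(4938) - 296822) = 1/(-296822 + 8*I*sqrt(4938))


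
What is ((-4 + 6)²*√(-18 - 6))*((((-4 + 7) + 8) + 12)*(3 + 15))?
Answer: 3312*I*√6 ≈ 8112.7*I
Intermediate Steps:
((-4 + 6)²*√(-18 - 6))*((((-4 + 7) + 8) + 12)*(3 + 15)) = (2²*√(-24))*(((3 + 8) + 12)*18) = (4*(2*I*√6))*((11 + 12)*18) = (8*I*√6)*(23*18) = (8*I*√6)*414 = 3312*I*√6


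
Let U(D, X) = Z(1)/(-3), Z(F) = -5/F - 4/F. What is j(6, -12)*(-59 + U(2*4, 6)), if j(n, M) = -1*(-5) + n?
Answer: -616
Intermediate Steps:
Z(F) = -9/F
j(n, M) = 5 + n
U(D, X) = 3 (U(D, X) = -9/1/(-3) = -9*1*(-⅓) = -9*(-⅓) = 3)
j(6, -12)*(-59 + U(2*4, 6)) = (5 + 6)*(-59 + 3) = 11*(-56) = -616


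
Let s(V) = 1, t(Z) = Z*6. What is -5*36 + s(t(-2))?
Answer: -179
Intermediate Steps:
t(Z) = 6*Z
-5*36 + s(t(-2)) = -5*36 + 1 = -180 + 1 = -179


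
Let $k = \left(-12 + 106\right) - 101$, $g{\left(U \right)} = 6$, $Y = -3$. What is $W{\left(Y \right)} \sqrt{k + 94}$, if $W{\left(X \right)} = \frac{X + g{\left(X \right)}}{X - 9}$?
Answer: $- \frac{\sqrt{87}}{4} \approx -2.3318$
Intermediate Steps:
$k = -7$ ($k = 94 - 101 = -7$)
$W{\left(X \right)} = \frac{6 + X}{-9 + X}$ ($W{\left(X \right)} = \frac{X + 6}{X - 9} = \frac{6 + X}{-9 + X}$)
$W{\left(Y \right)} \sqrt{k + 94} = \frac{6 - 3}{-9 - 3} \sqrt{-7 + 94} = \frac{1}{-12} \cdot 3 \sqrt{87} = \left(- \frac{1}{12}\right) 3 \sqrt{87} = - \frac{\sqrt{87}}{4}$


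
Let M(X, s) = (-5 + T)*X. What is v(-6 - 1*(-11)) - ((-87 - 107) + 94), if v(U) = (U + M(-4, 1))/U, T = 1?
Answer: 521/5 ≈ 104.20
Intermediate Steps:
M(X, s) = -4*X (M(X, s) = (-5 + 1)*X = -4*X)
v(U) = (16 + U)/U (v(U) = (U - 4*(-4))/U = (U + 16)/U = (16 + U)/U)
v(-6 - 1*(-11)) - ((-87 - 107) + 94) = (16 + (-6 - 1*(-11)))/(-6 - 1*(-11)) - ((-87 - 107) + 94) = (16 + (-6 + 11))/(-6 + 11) - (-194 + 94) = (16 + 5)/5 - 1*(-100) = (⅕)*21 + 100 = 21/5 + 100 = 521/5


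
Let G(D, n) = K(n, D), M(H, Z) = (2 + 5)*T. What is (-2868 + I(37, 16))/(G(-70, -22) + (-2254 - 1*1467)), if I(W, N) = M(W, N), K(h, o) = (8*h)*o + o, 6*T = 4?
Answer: -8590/25587 ≈ -0.33572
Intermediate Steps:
T = ⅔ (T = (⅙)*4 = ⅔ ≈ 0.66667)
K(h, o) = o + 8*h*o (K(h, o) = 8*h*o + o = o + 8*h*o)
M(H, Z) = 14/3 (M(H, Z) = (2 + 5)*(⅔) = 7*(⅔) = 14/3)
I(W, N) = 14/3
G(D, n) = D*(1 + 8*n)
(-2868 + I(37, 16))/(G(-70, -22) + (-2254 - 1*1467)) = (-2868 + 14/3)/(-70*(1 + 8*(-22)) + (-2254 - 1*1467)) = -8590/(3*(-70*(1 - 176) + (-2254 - 1467))) = -8590/(3*(-70*(-175) - 3721)) = -8590/(3*(12250 - 3721)) = -8590/3/8529 = -8590/3*1/8529 = -8590/25587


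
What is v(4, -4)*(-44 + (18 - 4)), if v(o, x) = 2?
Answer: -60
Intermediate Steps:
v(4, -4)*(-44 + (18 - 4)) = 2*(-44 + (18 - 4)) = 2*(-44 + 14) = 2*(-30) = -60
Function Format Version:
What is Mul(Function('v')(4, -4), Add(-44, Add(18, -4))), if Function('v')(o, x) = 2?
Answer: -60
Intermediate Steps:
Mul(Function('v')(4, -4), Add(-44, Add(18, -4))) = Mul(2, Add(-44, Add(18, -4))) = Mul(2, Add(-44, 14)) = Mul(2, -30) = -60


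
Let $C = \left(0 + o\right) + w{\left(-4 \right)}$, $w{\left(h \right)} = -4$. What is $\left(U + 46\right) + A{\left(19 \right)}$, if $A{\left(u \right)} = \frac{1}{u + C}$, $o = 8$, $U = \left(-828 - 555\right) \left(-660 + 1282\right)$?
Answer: $- \frac{19784139}{23} \approx -8.6018 \cdot 10^{5}$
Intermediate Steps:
$U = -860226$ ($U = \left(-1383\right) 622 = -860226$)
$C = 4$ ($C = \left(0 + 8\right) - 4 = 8 - 4 = 4$)
$A{\left(u \right)} = \frac{1}{4 + u}$ ($A{\left(u \right)} = \frac{1}{u + 4} = \frac{1}{4 + u}$)
$\left(U + 46\right) + A{\left(19 \right)} = \left(-860226 + 46\right) + \frac{1}{4 + 19} = -860180 + \frac{1}{23} = - \frac{19784139}{23}$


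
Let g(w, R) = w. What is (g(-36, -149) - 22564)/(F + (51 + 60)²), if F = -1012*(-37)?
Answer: -4520/9953 ≈ -0.45413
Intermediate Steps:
F = 37444
(g(-36, -149) - 22564)/(F + (51 + 60)²) = (-36 - 22564)/(37444 + (51 + 60)²) = -22600/(37444 + 111²) = -22600/(37444 + 12321) = -22600/49765 = -22600*1/49765 = -4520/9953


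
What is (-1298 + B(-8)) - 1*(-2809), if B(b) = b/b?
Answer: 1512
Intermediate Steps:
B(b) = 1
(-1298 + B(-8)) - 1*(-2809) = (-1298 + 1) - 1*(-2809) = -1297 + 2809 = 1512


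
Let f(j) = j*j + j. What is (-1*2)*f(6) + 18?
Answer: -66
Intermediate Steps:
f(j) = j + j² (f(j) = j² + j = j + j²)
(-1*2)*f(6) + 18 = (-1*2)*(6*(1 + 6)) + 18 = -12*7 + 18 = -2*42 + 18 = -84 + 18 = -66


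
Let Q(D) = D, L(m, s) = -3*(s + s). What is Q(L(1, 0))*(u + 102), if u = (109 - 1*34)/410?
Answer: 0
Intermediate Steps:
L(m, s) = -6*s
u = 15/82 (u = (109 - 34)*(1/410) = 75*(1/410) = 15/82 ≈ 0.18293)
Q(L(1, 0))*(u + 102) = (-6*0)*(15/82 + 102) = 0*(8379/82) = 0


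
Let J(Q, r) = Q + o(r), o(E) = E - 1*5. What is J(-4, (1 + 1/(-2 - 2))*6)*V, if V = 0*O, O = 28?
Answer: 0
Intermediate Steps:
o(E) = -5 + E (o(E) = E - 5 = -5 + E)
V = 0 (V = 0*28 = 0)
J(Q, r) = -5 + Q + r (J(Q, r) = Q + (-5 + r) = -5 + Q + r)
J(-4, (1 + 1/(-2 - 2))*6)*V = (-5 - 4 + (1 + 1/(-2 - 2))*6)*0 = (-5 - 4 + (1 + 1/(-4))*6)*0 = (-5 - 4 + (1 - 1/4)*6)*0 = (-5 - 4 + (3/4)*6)*0 = (-5 - 4 + 9/2)*0 = -9/2*0 = 0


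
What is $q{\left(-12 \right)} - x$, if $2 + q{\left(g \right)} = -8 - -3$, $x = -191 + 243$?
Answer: $-59$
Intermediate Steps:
$x = 52$
$q{\left(g \right)} = -7$ ($q{\left(g \right)} = -2 - 5 = -7$)
$q{\left(-12 \right)} - x = -7 - 52 = -59$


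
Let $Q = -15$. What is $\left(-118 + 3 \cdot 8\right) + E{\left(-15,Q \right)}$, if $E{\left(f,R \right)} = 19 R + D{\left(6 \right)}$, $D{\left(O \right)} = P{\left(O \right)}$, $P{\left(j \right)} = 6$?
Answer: $-373$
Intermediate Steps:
$D{\left(O \right)} = 6$
$E{\left(f,R \right)} = 6 + 19 R$ ($E{\left(f,R \right)} = 19 R + 6 = 6 + 19 R$)
$\left(-118 + 3 \cdot 8\right) + E{\left(-15,Q \right)} = \left(-118 + 3 \cdot 8\right) + \left(6 + 19 \left(-15\right)\right) = \left(-118 + 24\right) + \left(6 - 285\right) = -94 - 279 = -373$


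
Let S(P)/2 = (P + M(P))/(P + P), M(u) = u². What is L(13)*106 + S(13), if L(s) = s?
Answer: 1392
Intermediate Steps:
S(P) = (P + P²)/P (S(P) = 2*((P + P²)/(P + P)) = 2*((P + P²)/((2*P))) = 2*((P + P²)*(1/(2*P))) = 2*((P + P²)/(2*P)) = (P + P²)/P)
L(13)*106 + S(13) = 13*106 + (1 + 13) = 1378 + 14 = 1392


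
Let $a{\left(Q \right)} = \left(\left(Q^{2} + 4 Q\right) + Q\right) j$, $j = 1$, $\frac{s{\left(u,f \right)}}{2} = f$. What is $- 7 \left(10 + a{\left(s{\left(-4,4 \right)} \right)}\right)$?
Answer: $-798$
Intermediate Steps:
$s{\left(u,f \right)} = 2 f$
$a{\left(Q \right)} = Q^{2} + 5 Q$ ($a{\left(Q \right)} = \left(\left(Q^{2} + 4 Q\right) + Q\right) 1 = \left(Q^{2} + 5 Q\right) 1 = Q^{2} + 5 Q$)
$- 7 \left(10 + a{\left(s{\left(-4,4 \right)} \right)}\right) = - 7 \left(10 + 2 \cdot 4 \left(5 + 2 \cdot 4\right)\right) = - 7 \left(10 + 8 \left(5 + 8\right)\right) = - 7 \left(10 + 8 \cdot 13\right) = - 7 \left(10 + 104\right) = \left(-7\right) 114 = -798$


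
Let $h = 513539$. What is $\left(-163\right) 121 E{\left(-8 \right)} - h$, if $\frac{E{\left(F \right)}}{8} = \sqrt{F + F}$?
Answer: $-513539 - 631136 i \approx -5.1354 \cdot 10^{5} - 6.3114 \cdot 10^{5} i$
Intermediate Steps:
$E{\left(F \right)} = 8 \sqrt{2} \sqrt{F}$ ($E{\left(F \right)} = 8 \sqrt{F + F} = 8 \sqrt{2 F} = 8 \sqrt{2} \sqrt{F}$)
$\left(-163\right) 121 E{\left(-8 \right)} - h = \left(-163\right) 121 \cdot 8 \sqrt{2} \sqrt{-8} - 513539 = - 19723 \cdot 8 \sqrt{2} \cdot 2 i \sqrt{2} - 513539 = - 19723 \cdot 32 i - 513539 = - 631136 i - 513539 = -513539 - 631136 i$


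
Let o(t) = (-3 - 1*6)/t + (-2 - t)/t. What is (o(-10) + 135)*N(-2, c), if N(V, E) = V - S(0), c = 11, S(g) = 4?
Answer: -4053/5 ≈ -810.60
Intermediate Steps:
N(V, E) = -4 + V (N(V, E) = V - 1*4 = V - 4 = -4 + V)
o(t) = -9/t + (-2 - t)/t (o(t) = (-3 - 6)/t + (-2 - t)/t = -9/t + (-2 - t)/t)
(o(-10) + 135)*N(-2, c) = ((-11 - 1*(-10))/(-10) + 135)*(-4 - 2) = (-(-11 + 10)/10 + 135)*(-6) = (-⅒*(-1) + 135)*(-6) = (⅒ + 135)*(-6) = (1351/10)*(-6) = -4053/5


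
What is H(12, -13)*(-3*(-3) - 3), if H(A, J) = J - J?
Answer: 0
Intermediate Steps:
H(A, J) = 0
H(12, -13)*(-3*(-3) - 3) = 0*(-3*(-3) - 3) = 0*(9 - 3) = 0*6 = 0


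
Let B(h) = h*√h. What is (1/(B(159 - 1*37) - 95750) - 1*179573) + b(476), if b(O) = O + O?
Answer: -818642071661321/4583123326 - 61*√122/4583123326 ≈ -1.7862e+5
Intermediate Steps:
b(O) = 2*O
B(h) = h^(3/2)
(1/(B(159 - 1*37) - 95750) - 1*179573) + b(476) = (1/((159 - 1*37)^(3/2) - 95750) - 1*179573) + 2*476 = (1/((159 - 37)^(3/2) - 95750) - 179573) + 952 = (1/(122^(3/2) - 95750) - 179573) + 952 = (1/(122*√122 - 95750) - 179573) + 952 = (1/(-95750 + 122*√122) - 179573) + 952 = (-179573 + 1/(-95750 + 122*√122)) + 952 = -178621 + 1/(-95750 + 122*√122)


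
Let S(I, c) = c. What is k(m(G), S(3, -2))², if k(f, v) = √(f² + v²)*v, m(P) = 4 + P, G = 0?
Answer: 80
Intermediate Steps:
k(f, v) = v*√(f² + v²)
k(m(G), S(3, -2))² = (-2*√((4 + 0)² + (-2)²))² = (-2*√(4² + 4))² = (-2*√(16 + 4))² = (-4*√5)² = 80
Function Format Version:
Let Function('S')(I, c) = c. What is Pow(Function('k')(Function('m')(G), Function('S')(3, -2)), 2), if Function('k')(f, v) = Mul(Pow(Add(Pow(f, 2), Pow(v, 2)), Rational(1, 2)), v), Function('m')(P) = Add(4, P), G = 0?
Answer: 80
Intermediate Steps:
Function('k')(f, v) = Mul(v, Pow(Add(Pow(f, 2), Pow(v, 2)), Rational(1, 2)))
Pow(Function('k')(Function('m')(G), Function('S')(3, -2)), 2) = Pow(Mul(-2, Pow(Add(Pow(Add(4, 0), 2), Pow(-2, 2)), Rational(1, 2))), 2) = Pow(Mul(-2, Pow(Add(Pow(4, 2), 4), Rational(1, 2))), 2) = Pow(Mul(-2, Pow(Add(16, 4), Rational(1, 2))), 2) = Pow(Mul(-2, Pow(20, Rational(1, 2))), 2) = Pow(Mul(-2, Mul(2, Pow(5, Rational(1, 2)))), 2) = Pow(Mul(-4, Pow(5, Rational(1, 2))), 2) = 80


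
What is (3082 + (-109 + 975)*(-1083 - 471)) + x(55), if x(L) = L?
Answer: -1342627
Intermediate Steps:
(3082 + (-109 + 975)*(-1083 - 471)) + x(55) = (3082 + (-109 + 975)*(-1083 - 471)) + 55 = (3082 + 866*(-1554)) + 55 = (3082 - 1345764) + 55 = -1342682 + 55 = -1342627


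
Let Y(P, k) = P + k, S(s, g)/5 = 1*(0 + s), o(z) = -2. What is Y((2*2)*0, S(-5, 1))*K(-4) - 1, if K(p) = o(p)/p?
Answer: -27/2 ≈ -13.500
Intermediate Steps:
S(s, g) = 5*s (S(s, g) = 5*(1*(0 + s)) = 5*(1*s) = 5*s)
K(p) = -2/p
Y((2*2)*0, S(-5, 1))*K(-4) - 1 = ((2*2)*0 + 5*(-5))*(-2/(-4)) - 1 = (4*0 - 25)*(-2*(-1/4)) - 1 = (0 - 25)*(1/2) - 1 = -25*1/2 - 1 = -25/2 - 1 = -27/2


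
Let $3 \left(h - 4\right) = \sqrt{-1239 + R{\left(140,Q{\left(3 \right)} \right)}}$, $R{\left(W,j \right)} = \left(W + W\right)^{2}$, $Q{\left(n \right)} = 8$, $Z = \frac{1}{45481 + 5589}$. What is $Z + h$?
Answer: $\frac{204281}{51070} + \frac{\sqrt{77161}}{3} \approx 96.593$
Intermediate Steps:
$Z = \frac{1}{51070} \approx 1.9581 \cdot 10^{-5}$
$R{\left(W,j \right)} = 4 W^{2}$ ($R{\left(W,j \right)} = \left(2 W\right)^{2} = 4 W^{2}$)
$h = 4 + \frac{\sqrt{77161}}{3}$ ($h = 4 + \frac{\sqrt{-1239 + 4 \cdot 140^{2}}}{3} = 4 + \frac{\sqrt{-1239 + 4 \cdot 19600}}{3} = 4 + \frac{\sqrt{-1239 + 78400}}{3} = 4 + \frac{\sqrt{77161}}{3} \approx 96.593$)
$Z + h = \frac{1}{51070} + \left(4 + \frac{\sqrt{77161}}{3}\right) = \frac{204281}{51070} + \frac{\sqrt{77161}}{3}$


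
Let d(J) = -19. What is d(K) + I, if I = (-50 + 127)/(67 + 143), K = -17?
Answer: -559/30 ≈ -18.633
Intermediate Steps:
I = 11/30 (I = 77/210 = 77*(1/210) = 11/30 ≈ 0.36667)
d(K) + I = -19 + 11/30 = -559/30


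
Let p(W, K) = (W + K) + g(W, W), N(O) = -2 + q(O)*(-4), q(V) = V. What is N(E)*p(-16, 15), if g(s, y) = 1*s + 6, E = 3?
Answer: 154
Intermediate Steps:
g(s, y) = 6 + s (g(s, y) = s + 6 = 6 + s)
N(O) = -2 - 4*O (N(O) = -2 + O*(-4) = -2 - 4*O)
p(W, K) = 6 + K + 2*W (p(W, K) = (W + K) + (6 + W) = (K + W) + (6 + W) = 6 + K + 2*W)
N(E)*p(-16, 15) = (-2 - 4*3)*(6 + 15 + 2*(-16)) = (-2 - 12)*(6 + 15 - 32) = -14*(-11) = 154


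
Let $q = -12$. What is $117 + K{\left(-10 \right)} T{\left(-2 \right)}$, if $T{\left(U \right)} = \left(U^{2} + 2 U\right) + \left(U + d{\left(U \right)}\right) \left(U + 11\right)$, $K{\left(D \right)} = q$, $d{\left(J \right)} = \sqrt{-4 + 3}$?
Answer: $333 - 108 i \approx 333.0 - 108.0 i$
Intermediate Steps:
$d{\left(J \right)} = i$ ($d{\left(J \right)} = \sqrt{-1} = i$)
$K{\left(D \right)} = -12$
$T{\left(U \right)} = U^{2} + 2 U + \left(11 + U\right) \left(i + U\right)$ ($T{\left(U \right)} = \left(U^{2} + 2 U\right) + \left(U + i\right) \left(U + 11\right) = \left(U^{2} + 2 U\right) + \left(i + U\right) \left(11 + U\right) = \left(U^{2} + 2 U\right) + \left(11 + U\right) \left(i + U\right) = U^{2} + 2 U + \left(11 + U\right) \left(i + U\right)$)
$117 + K{\left(-10 \right)} T{\left(-2 \right)} = 117 - 12 \left(2 \left(-2\right)^{2} + 11 i - 2 \left(13 + i\right)\right) = 117 - 12 \left(2 \cdot 4 + 11 i - \left(26 + 2 i\right)\right) = 117 - 12 \left(8 + 11 i - \left(26 + 2 i\right)\right) = 117 - 12 \left(-18 + 9 i\right) = 117 + \left(216 - 108 i\right) = 333 - 108 i$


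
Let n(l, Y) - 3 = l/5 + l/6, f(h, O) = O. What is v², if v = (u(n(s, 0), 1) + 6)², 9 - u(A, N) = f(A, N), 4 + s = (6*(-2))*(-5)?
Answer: 38416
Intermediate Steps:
s = 56 (s = -4 + (6*(-2))*(-5) = -4 - 12*(-5) = -4 + 60 = 56)
n(l, Y) = 3 + 11*l/30 (n(l, Y) = 3 + (l/5 + l/6) = 3 + 11*l/30)
u(A, N) = 9 - N
v = 196 (v = ((9 - 1*1) + 6)² = ((9 - 1) + 6)² = (8 + 6)² = 14² = 196)
v² = 196² = 38416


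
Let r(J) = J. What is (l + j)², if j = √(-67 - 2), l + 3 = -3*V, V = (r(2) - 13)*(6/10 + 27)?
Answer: 20600796/25 + 9078*I*√69/5 ≈ 8.2403e+5 + 15082.0*I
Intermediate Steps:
V = -1518/5 (V = (2 - 13)*(6/10 + 27) = -11*(6*(⅒) + 27) = -11*(⅗ + 27) = -11*138/5 = -1518/5 ≈ -303.60)
l = 4539/5 (l = -3 - 3*(-1518/5) = -3 + 4554/5 = 4539/5 ≈ 907.80)
j = I*√69 (j = √(-69) = I*√69 ≈ 8.3066*I)
(l + j)² = (4539/5 + I*√69)²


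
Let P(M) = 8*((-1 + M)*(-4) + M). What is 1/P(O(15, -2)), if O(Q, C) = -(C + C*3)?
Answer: -1/160 ≈ -0.0062500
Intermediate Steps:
O(Q, C) = -4*C (O(Q, C) = -(C + 3*C) = -4*C)
P(M) = 32 - 24*M (P(M) = 8*((4 - 4*M) + M) = 8*(4 - 3*M) = 32 - 24*M)
1/P(O(15, -2)) = 1/(32 - (-96)*(-2)) = 1/(32 - 24*8) = 1/(32 - 192) = 1/(-160) = -1/160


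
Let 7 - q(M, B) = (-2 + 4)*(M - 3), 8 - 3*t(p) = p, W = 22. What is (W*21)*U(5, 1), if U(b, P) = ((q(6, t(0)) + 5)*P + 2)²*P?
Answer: 29568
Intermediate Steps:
t(p) = 8/3 - p/3
q(M, B) = 13 - 2*M (q(M, B) = 7 - (-2 + 4)*(M - 3) = 7 - 2*(-3 + M) = 7 - (-6 + 2*M) = 7 + (6 - 2*M) = 13 - 2*M)
U(b, P) = P*(2 + 6*P)² (U(b, P) = (((13 - 2*6) + 5)*P + 2)²*P = (((13 - 12) + 5)*P + 2)²*P = ((1 + 5)*P + 2)²*P = (6*P + 2)²*P = (2 + 6*P)²*P = P*(2 + 6*P)²)
(W*21)*U(5, 1) = (22*21)*(4*1*(1 + 3*1)²) = 462*(4*1*(1 + 3)²) = 462*(4*1*4²) = 462*(4*1*16) = 462*64 = 29568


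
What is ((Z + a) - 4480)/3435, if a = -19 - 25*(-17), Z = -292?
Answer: -4366/3435 ≈ -1.2710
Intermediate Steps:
a = 406 (a = -19 + 425 = 406)
((Z + a) - 4480)/3435 = ((-292 + 406) - 4480)/3435 = (114 - 4480)*(1/3435) = -4366*1/3435 = -4366/3435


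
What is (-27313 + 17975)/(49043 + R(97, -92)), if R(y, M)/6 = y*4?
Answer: -9338/51371 ≈ -0.18178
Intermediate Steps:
R(y, M) = 24*y (R(y, M) = 6*(y*4) = 6*(4*y) = 24*y)
(-27313 + 17975)/(49043 + R(97, -92)) = (-27313 + 17975)/(49043 + 24*97) = -9338/(49043 + 2328) = -9338/51371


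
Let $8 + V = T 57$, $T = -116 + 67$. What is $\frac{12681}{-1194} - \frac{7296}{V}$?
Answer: $- \frac{8936019}{1114798} \approx -8.0158$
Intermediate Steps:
$T = -49$
$V = -2801$ ($V = -8 - 2793 = -2801$)
$\frac{12681}{-1194} - \frac{7296}{V} = \frac{12681}{-1194} - \frac{7296}{-2801} = 12681 \left(- \frac{1}{1194}\right) - - \frac{7296}{2801} = - \frac{4227}{398} + \frac{7296}{2801} = - \frac{8936019}{1114798}$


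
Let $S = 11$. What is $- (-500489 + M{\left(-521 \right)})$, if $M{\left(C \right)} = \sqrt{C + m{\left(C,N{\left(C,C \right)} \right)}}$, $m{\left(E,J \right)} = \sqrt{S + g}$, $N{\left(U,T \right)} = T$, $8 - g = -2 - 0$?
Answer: $500489 - \sqrt{-521 + \sqrt{21}} \approx 5.0049 \cdot 10^{5} - 22.725 i$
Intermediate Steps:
$g = 10$ ($g = 8 - \left(-2 - 0\right) = 8 - \left(-2 + 0\right) = 8 - -2 = 8 + 2 = 10$)
$m{\left(E,J \right)} = \sqrt{21}$ ($m{\left(E,J \right)} = \sqrt{11 + 10} = \sqrt{21}$)
$M{\left(C \right)} = \sqrt{C + \sqrt{21}}$
$- (-500489 + M{\left(-521 \right)}) = - (-500489 + \sqrt{-521 + \sqrt{21}}) = 500489 - \sqrt{-521 + \sqrt{21}}$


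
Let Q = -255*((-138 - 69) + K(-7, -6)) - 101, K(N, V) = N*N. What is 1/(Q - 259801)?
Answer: -1/219612 ≈ -4.5535e-6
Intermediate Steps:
K(N, V) = N**2
Q = 40189 (Q = -255*((-138 - 69) + (-7)**2) - 101 = -255*(-207 + 49) - 101 = -255*(-158) - 101 = 40290 - 101 = 40189)
1/(Q - 259801) = 1/(40189 - 259801) = 1/(-219612) = -1/219612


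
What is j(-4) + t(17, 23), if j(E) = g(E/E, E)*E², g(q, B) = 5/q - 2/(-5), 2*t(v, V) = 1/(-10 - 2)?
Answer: 10363/120 ≈ 86.358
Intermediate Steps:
t(v, V) = -1/24 (t(v, V) = 1/(2*(-10 - 2)) = (½)/(-12) = (½)*(-1/12) = -1/24)
g(q, B) = ⅖ + 5/q (g(q, B) = 5/q - 2*(-⅕) = 5/q + ⅖ = ⅖ + 5/q)
j(E) = 27*E²/5 (j(E) = (⅖ + 5/((E/E)))*E² = (⅖ + 5/1)*E² = (⅖ + 5*1)*E² = (⅖ + 5)*E² = 27*E²/5)
j(-4) + t(17, 23) = (27/5)*(-4)² - 1/24 = (27/5)*16 - 1/24 = 432/5 - 1/24 = 10363/120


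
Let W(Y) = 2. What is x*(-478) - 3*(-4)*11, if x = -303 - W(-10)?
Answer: 145922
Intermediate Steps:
x = -305 (x = -303 - 1*2 = -303 - 2 = -305)
x*(-478) - 3*(-4)*11 = -305*(-478) - 3*(-4)*11 = 145790 + 12*11 = 145790 + 132 = 145922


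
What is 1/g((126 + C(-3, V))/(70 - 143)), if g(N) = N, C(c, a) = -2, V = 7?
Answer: -73/124 ≈ -0.58871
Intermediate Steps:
1/g((126 + C(-3, V))/(70 - 143)) = 1/((126 - 2)/(70 - 143)) = 1/(124/(-73)) = 1/(124*(-1/73)) = 1/(-124/73) = -73/124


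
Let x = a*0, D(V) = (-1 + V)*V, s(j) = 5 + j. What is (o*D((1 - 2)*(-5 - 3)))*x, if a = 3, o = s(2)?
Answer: 0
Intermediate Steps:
o = 7 (o = 5 + 2 = 7)
D(V) = V*(-1 + V)
x = 0 (x = 3*0 = 0)
(o*D((1 - 2)*(-5 - 3)))*x = (7*(((1 - 2)*(-5 - 3))*(-1 + (1 - 2)*(-5 - 3))))*0 = (7*((-1*(-8))*(-1 - 1*(-8))))*0 = (7*(8*(-1 + 8)))*0 = (7*(8*7))*0 = (7*56)*0 = 392*0 = 0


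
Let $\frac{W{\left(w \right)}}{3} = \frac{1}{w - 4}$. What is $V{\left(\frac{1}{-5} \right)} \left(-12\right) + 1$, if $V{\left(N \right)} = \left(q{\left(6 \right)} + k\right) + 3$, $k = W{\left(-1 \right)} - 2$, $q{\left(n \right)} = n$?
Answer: $- \frac{379}{5} \approx -75.8$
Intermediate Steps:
$W{\left(w \right)} = \frac{3}{-4 + w}$ ($W{\left(w \right)} = \frac{3}{w - 4} = \frac{3}{-4 + w}$)
$k = - \frac{13}{5}$ ($k = \frac{3}{-4 - 1} - 2 = \frac{3}{-5} - 2 = 3 \left(- \frac{1}{5}\right) - 2 = - \frac{3}{5} - 2 = - \frac{13}{5} \approx -2.6$)
$V{\left(N \right)} = \frac{32}{5}$ ($V{\left(N \right)} = \left(6 - \frac{13}{5}\right) + 3 = \frac{17}{5} + 3 = \frac{32}{5}$)
$V{\left(\frac{1}{-5} \right)} \left(-12\right) + 1 = \frac{32}{5} \left(-12\right) + 1 = - \frac{384}{5} + 1 = - \frac{379}{5}$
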